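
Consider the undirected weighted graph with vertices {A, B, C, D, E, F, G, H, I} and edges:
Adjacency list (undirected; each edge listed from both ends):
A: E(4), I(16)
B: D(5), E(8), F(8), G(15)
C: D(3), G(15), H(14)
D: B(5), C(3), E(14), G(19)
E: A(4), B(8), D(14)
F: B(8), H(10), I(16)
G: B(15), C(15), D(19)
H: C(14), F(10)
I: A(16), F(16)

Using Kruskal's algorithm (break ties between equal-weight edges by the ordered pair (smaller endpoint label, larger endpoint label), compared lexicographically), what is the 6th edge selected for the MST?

F-H

Sort edges by weight, then run Kruskal:
C–D (3): add — endpoints in different components.
A–E (4): add — endpoints in different components.
B–D (5): add — endpoints in different components.
B–E (8): add — endpoints in different components.
B–F (8): add — endpoints in different components.
F–H (10): add — endpoints in different components.
C–H (14): skip — C and H already connected.
D–E (14): skip — D and E already connected.
B–G (15): add — endpoints in different components.
C–G (15): skip — C and G already connected.
A–I (16): add — endpoints in different components.
The 6th edge added is F–H.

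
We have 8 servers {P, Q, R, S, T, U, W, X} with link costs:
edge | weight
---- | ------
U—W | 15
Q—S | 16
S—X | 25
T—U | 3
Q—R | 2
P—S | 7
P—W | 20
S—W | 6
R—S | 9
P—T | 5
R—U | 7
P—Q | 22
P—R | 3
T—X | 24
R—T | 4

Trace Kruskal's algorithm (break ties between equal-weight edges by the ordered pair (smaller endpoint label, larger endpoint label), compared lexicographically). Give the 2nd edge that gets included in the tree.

Sort edges by weight, then run Kruskal:
Q—R (2): add — endpoints in different components.
P—R (3): add — endpoints in different components.
T—U (3): add — endpoints in different components.
R—T (4): add — endpoints in different components.
P—T (5): skip — P and T already connected.
S—W (6): add — endpoints in different components.
P—S (7): add — endpoints in different components.
R—U (7): skip — U and R already connected.
R—S (9): skip — S and R already connected.
U—W (15): skip — W and U already connected.
Q—S (16): skip — Q and S already connected.
P—W (20): skip — P and W already connected.
P—Q (22): skip — Q and P already connected.
T—X (24): add — endpoints in different components.
The 2nd edge added is P—R.

P-R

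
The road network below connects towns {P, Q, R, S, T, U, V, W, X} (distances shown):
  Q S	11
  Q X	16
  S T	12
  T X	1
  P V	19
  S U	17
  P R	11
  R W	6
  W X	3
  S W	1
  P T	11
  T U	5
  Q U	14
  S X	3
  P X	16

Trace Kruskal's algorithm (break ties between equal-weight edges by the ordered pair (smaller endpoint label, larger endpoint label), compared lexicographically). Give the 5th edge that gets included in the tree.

R-W

Sort edges by weight, then run Kruskal:
S W (1): add — endpoints in different components.
T X (1): add — endpoints in different components.
S X (3): add — endpoints in different components.
W X (3): skip — X and W already connected.
T U (5): add — endpoints in different components.
R W (6): add — endpoints in different components.
P R (11): add — endpoints in different components.
P T (11): skip — T and P already connected.
Q S (11): add — endpoints in different components.
S T (12): skip — S and T already connected.
Q U (14): skip — Q and U already connected.
P X (16): skip — X and P already connected.
Q X (16): skip — Q and X already connected.
S U (17): skip — S and U already connected.
P V (19): add — endpoints in different components.
The 5th edge added is R W.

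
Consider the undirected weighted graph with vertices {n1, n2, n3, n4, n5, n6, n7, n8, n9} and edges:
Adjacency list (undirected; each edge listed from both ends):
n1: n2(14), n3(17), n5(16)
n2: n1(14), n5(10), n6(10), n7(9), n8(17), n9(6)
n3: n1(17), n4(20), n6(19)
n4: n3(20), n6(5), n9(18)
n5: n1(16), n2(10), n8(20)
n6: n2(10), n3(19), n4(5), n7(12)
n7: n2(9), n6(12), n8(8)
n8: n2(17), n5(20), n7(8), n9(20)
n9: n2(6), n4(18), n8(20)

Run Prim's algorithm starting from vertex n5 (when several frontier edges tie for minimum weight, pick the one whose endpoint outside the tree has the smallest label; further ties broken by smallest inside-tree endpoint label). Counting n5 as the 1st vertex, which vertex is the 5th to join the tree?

Prim, starting at n5.
Step 1: cheapest edge leaving the tree is n2–n5 (10); add n2.
Step 2: cheapest edge leaving the tree is n2–n9 (6); add n9.
Step 3: cheapest edge leaving the tree is n2–n7 (9); add n7.
Step 4: cheapest edge leaving the tree is n7–n8 (8); add n8.
Step 5: cheapest edge leaving the tree is n2–n6 (10); add n6.
Step 6: cheapest edge leaving the tree is n4–n6 (5); add n4.
Step 7: cheapest edge leaving the tree is n1–n2 (14); add n1.
Step 8: cheapest edge leaving the tree is n1–n3 (17); add n3.
Vertex order: n5, n2, n9, n7, n8, n6, n4, n1, n3. The 5th vertex is n8.

n8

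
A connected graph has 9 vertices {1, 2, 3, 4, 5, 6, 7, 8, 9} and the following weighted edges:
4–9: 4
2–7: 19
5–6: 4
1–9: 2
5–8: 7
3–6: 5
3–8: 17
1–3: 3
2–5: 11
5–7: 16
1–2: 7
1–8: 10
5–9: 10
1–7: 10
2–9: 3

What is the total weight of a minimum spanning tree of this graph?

38

Kruskal's algorithm — process edges by increasing weight (ties by edge label):
1–9 (2): add — endpoints in different components.
1–3 (3): add — endpoints in different components.
2–9 (3): add — endpoints in different components.
4–9 (4): add — endpoints in different components.
5–6 (4): add — endpoints in different components.
3–6 (5): add — endpoints in different components.
1–2 (7): skip — 1 and 2 already connected.
5–8 (7): add — endpoints in different components.
1–7 (10): add — endpoints in different components.
MST edges: 1–9, 1–3, 2–9, 4–9, 5–6, 3–6, 5–8, 1–7; total weight 2+3+3+4+4+5+7+10 = 38.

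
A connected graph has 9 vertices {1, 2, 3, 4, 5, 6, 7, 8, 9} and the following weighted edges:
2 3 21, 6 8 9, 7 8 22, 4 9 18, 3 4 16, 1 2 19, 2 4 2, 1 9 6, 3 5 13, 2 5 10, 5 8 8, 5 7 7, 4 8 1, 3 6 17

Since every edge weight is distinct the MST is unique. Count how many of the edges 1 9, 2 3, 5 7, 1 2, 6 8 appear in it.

Kruskal: consider edges lightest-first.
4 8 (1): add — endpoints in different components.
2 4 (2): add — endpoints in different components.
1 9 (6): add — endpoints in different components.
5 7 (7): add — endpoints in different components.
5 8 (8): add — endpoints in different components.
6 8 (9): add — endpoints in different components.
2 5 (10): skip — 2 and 5 already connected.
3 5 (13): add — endpoints in different components.
3 4 (16): skip — 3 and 4 already connected.
3 6 (17): skip — 3 and 6 already connected.
4 9 (18): add — endpoints in different components.
MST edge set: {4 8, 2 4, 1 9, 5 7, 5 8, 6 8, 3 5, 4 9}.
Of the listed edges, {1 9, 5 7, 6 8} are in the MST → 3.

3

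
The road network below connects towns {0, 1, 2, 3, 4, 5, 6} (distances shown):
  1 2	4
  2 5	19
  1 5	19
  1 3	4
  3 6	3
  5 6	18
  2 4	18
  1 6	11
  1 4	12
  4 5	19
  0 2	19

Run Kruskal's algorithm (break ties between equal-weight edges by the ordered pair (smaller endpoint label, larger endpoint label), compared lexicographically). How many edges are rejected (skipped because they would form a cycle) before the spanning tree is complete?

2

Sort edges by weight, then run Kruskal:
3 6 (3): add — endpoints in different components.
1 2 (4): add — endpoints in different components.
1 3 (4): add — endpoints in different components.
1 6 (11): skip — 1 and 6 already connected.
1 4 (12): add — endpoints in different components.
2 4 (18): skip — 2 and 4 already connected.
5 6 (18): add — endpoints in different components.
0 2 (19): add — endpoints in different components.
Edges rejected before the tree was complete: 2.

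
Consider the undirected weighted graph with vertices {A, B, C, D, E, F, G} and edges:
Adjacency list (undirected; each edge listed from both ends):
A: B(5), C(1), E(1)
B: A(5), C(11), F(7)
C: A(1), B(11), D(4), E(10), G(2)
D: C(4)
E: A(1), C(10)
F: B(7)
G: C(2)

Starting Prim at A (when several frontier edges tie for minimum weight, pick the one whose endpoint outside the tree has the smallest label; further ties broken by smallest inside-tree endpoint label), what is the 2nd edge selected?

A-E

Prim's algorithm from A:
Step 1: frontier [A–C 1, A–E 1, A–B 5] → take A–C (1); add C.
Step 2: frontier [A–E 1, A–B 5, C–G 2, C–D 4, C–E 10, B–C 11] → take A–E (1); add E.
Step 3: frontier [A–B 5, C–G 2, C–D 4, B–C 11] → take C–G (2); add G.
Step 4: frontier [A–B 5, C–D 4, B–C 11] → take C–D (4); add D.
Step 5: frontier [A–B 5, B–C 11] → take A–B (5); add B.
Step 6: frontier [B–F 7] → take B–F (7); add F.
The 2nd edge added is A–E.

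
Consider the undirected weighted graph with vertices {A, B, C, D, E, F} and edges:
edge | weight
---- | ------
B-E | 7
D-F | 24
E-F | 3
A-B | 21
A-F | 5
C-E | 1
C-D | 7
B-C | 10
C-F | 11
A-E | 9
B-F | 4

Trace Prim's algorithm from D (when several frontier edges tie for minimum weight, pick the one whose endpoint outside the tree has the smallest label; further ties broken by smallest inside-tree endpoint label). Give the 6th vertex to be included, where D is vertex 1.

Prim's algorithm from D:
Step 1: frontier [C-D 7, D-F 24] → take C-D (7); add C.
Step 2: frontier [C-E 1, B-C 10, C-F 11, D-F 24] → take C-E (1); add E.
Step 3: frontier [B-C 10, C-F 11, D-F 24, E-F 3, B-E 7, A-E 9] → take E-F (3); add F.
Step 4: frontier [B-C 10, B-E 7, A-E 9, B-F 4, A-F 5] → take B-F (4); add B.
Step 5: frontier [A-B 21, A-E 9, A-F 5] → take A-F (5); add A.
Vertex order: D, C, E, F, B, A. The 6th vertex is A.

A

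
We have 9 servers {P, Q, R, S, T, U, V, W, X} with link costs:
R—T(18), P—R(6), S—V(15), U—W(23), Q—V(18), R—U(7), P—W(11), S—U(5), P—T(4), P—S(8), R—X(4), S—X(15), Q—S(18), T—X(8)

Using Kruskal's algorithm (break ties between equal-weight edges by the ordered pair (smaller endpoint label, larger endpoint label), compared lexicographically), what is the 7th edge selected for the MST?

Sort edges by weight, then run Kruskal:
P—T (4): add — endpoints in different components.
R—X (4): add — endpoints in different components.
S—U (5): add — endpoints in different components.
P—R (6): add — endpoints in different components.
R—U (7): add — endpoints in different components.
P—S (8): skip — S and P already connected.
T—X (8): skip — X and T already connected.
P—W (11): add — endpoints in different components.
S—V (15): add — endpoints in different components.
S—X (15): skip — X and S already connected.
Q—S (18): add — endpoints in different components.
The 7th edge added is S—V.

S-V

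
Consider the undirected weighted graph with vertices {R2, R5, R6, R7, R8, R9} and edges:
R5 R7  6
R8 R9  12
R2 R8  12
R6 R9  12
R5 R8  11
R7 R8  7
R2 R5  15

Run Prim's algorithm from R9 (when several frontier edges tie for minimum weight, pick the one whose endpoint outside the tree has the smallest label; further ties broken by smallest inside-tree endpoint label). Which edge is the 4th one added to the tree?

Prim, starting at R9.
Step 1: frontier [R6 R9 12, R8 R9 12] → take R6 R9 (12); add R6.
Step 2: frontier [R8 R9 12] → take R8 R9 (12); add R8.
Step 3: frontier [R7 R8 7, R5 R8 11, R2 R8 12] → take R7 R8 (7); add R7.
Step 4: frontier [R5 R7 6, R5 R8 11, R2 R8 12] → take R5 R7 (6); add R5.
Step 5: frontier [R2 R5 15, R2 R8 12] → take R2 R8 (12); add R2.
The 4th edge added is R5 R7.

R5-R7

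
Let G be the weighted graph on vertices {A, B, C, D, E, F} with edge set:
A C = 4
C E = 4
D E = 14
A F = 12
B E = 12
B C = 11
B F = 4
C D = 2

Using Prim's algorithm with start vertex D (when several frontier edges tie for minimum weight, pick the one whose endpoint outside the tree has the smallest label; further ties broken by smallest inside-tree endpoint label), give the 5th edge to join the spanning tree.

Prim's algorithm from D:
Step 1: cheapest edge leaving the tree is C D (2); add C.
Step 2: cheapest edge leaving the tree is A C (4); add A.
Step 3: cheapest edge leaving the tree is C E (4); add E.
Step 4: cheapest edge leaving the tree is B C (11); add B.
Step 5: cheapest edge leaving the tree is B F (4); add F.
The 5th edge added is B F.

B-F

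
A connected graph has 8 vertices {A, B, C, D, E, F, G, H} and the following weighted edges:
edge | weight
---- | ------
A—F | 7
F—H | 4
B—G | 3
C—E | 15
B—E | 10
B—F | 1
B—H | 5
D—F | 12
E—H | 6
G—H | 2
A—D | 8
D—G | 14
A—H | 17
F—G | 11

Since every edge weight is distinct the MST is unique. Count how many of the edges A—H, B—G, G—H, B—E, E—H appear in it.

Sort edges by weight, then run Kruskal:
B—F (1): add — endpoints in different components.
G—H (2): add — endpoints in different components.
B—G (3): add — endpoints in different components.
F—H (4): skip — F and H already connected.
B—H (5): skip — B and H already connected.
E—H (6): add — endpoints in different components.
A—F (7): add — endpoints in different components.
A—D (8): add — endpoints in different components.
B—E (10): skip — B and E already connected.
F—G (11): skip — F and G already connected.
D—F (12): skip — D and F already connected.
D—G (14): skip — D and G already connected.
C—E (15): add — endpoints in different components.
MST edge set: {B—F, G—H, B—G, E—H, A—F, A—D, C—E}.
Of the listed edges, {B—G, G—H, E—H} are in the MST → 3.

3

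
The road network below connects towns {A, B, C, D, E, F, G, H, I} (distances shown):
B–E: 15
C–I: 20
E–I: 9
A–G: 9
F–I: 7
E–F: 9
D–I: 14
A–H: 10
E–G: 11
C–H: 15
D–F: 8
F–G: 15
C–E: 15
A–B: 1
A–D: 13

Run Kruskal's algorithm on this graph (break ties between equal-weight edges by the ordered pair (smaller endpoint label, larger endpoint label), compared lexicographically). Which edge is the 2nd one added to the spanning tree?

F-I

Kruskal: consider edges lightest-first.
A–B (1): add — endpoints in different components.
F–I (7): add — endpoints in different components.
D–F (8): add — endpoints in different components.
A–G (9): add — endpoints in different components.
E–F (9): add — endpoints in different components.
E–I (9): skip — E and I already connected.
A–H (10): add — endpoints in different components.
E–G (11): add — endpoints in different components.
A–D (13): skip — A and D already connected.
D–I (14): skip — D and I already connected.
B–E (15): skip — B and E already connected.
C–E (15): add — endpoints in different components.
The 2nd edge added is F–I.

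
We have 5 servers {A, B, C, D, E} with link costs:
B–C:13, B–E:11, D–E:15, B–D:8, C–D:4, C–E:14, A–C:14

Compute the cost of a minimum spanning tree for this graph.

37

Prim, starting at A.
Step 1: frontier [A–C 14] → take A–C (14); add C.
Step 2: frontier [C–D 4, B–C 13, C–E 14] → take C–D (4); add D.
Step 3: frontier [B–C 13, C–E 14, B–D 8, D–E 15] → take B–D (8); add B.
Step 4: frontier [B–E 11, C–E 14, D–E 15] → take B–E (11); add E.
MST edges: A–C, C–D, B–D, B–E; total weight 14+4+8+11 = 37.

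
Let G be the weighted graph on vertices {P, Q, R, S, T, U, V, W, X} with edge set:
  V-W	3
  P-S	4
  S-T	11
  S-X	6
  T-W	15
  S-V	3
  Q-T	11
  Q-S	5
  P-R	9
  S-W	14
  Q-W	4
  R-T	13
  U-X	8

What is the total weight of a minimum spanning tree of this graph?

48

Prim, starting at U.
Step 1: cheapest edge leaving the tree is U-X (8); add X.
Step 2: cheapest edge leaving the tree is S-X (6); add S.
Step 3: cheapest edge leaving the tree is S-V (3); add V.
Step 4: cheapest edge leaving the tree is V-W (3); add W.
Step 5: cheapest edge leaving the tree is P-S (4); add P.
Step 6: cheapest edge leaving the tree is Q-W (4); add Q.
Step 7: cheapest edge leaving the tree is P-R (9); add R.
Step 8: cheapest edge leaving the tree is Q-T (11); add T.
MST edges: U-X, S-X, S-V, V-W, P-S, Q-W, P-R, Q-T; total weight 8+6+3+3+4+4+9+11 = 48.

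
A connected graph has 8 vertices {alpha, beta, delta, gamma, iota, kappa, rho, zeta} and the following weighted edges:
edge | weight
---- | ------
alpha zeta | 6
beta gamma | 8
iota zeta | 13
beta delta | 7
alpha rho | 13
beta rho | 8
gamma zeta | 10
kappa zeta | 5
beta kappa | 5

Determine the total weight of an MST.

52

Grow the tree from zeta using Prim:
Step 1: cheapest edge leaving the tree is kappa zeta (5); add kappa.
Step 2: cheapest edge leaving the tree is beta kappa (5); add beta.
Step 3: cheapest edge leaving the tree is alpha zeta (6); add alpha.
Step 4: cheapest edge leaving the tree is beta delta (7); add delta.
Step 5: cheapest edge leaving the tree is beta gamma (8); add gamma.
Step 6: cheapest edge leaving the tree is beta rho (8); add rho.
Step 7: cheapest edge leaving the tree is iota zeta (13); add iota.
MST edges: kappa zeta, beta kappa, alpha zeta, beta delta, beta gamma, beta rho, iota zeta; total weight 5+5+6+7+8+8+13 = 52.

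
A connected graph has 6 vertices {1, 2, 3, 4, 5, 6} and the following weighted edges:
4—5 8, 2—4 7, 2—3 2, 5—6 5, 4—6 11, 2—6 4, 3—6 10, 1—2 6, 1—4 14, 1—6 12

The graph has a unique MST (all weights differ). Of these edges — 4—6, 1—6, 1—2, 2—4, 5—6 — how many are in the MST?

3

Sort edges by weight, then run Kruskal:
2—3 (2): add. Components now {1} {2,3} {4} {5} {6}
2—6 (4): add. Components now {1} {2,3,6} {4} {5}
5—6 (5): add. Components now {1} {2,3,5,6} {4}
1—2 (6): add. Components now {1,2,3,5,6} {4}
2—4 (7): add. Components now {1,2,3,4,5,6}
MST edge set: {2—3, 2—6, 5—6, 1—2, 2—4}.
Of the listed edges, {1—2, 2—4, 5—6} are in the MST → 3.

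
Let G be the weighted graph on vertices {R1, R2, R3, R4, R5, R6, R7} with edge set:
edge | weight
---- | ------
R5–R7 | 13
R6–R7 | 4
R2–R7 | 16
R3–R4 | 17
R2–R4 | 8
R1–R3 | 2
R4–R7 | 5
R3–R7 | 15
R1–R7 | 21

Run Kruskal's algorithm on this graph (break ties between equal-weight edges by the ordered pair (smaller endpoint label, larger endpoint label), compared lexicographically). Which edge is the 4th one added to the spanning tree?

Sort edges by weight, then run Kruskal:
R1–R3 (2): add — endpoints in different components.
R6–R7 (4): add — endpoints in different components.
R4–R7 (5): add — endpoints in different components.
R2–R4 (8): add — endpoints in different components.
R5–R7 (13): add — endpoints in different components.
R3–R7 (15): add — endpoints in different components.
The 4th edge added is R2–R4.

R2-R4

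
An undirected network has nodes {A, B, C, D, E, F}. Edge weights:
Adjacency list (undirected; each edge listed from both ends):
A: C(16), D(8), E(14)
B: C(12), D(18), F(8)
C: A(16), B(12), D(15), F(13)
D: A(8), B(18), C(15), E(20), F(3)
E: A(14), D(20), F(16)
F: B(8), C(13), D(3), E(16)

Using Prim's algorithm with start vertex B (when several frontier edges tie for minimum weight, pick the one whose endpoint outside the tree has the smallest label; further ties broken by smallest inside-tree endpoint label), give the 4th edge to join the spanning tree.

Grow the tree from B using Prim:
Step 1: frontier [B—F 8, B—C 12, B—D 18] → take B—F (8); add F.
Step 2: frontier [B—C 12, B—D 18, D—F 3, C—F 13, E—F 16] → take D—F (3); add D.
Step 3: frontier [B—C 12, A—D 8, C—D 15, D—E 20, C—F 13, E—F 16] → take A—D (8); add A.
Step 4: frontier [A—E 14, A—C 16, B—C 12, C—D 15, D—E 20, C—F 13, E—F 16] → take B—C (12); add C.
Step 5: frontier [A—E 14, D—E 20, E—F 16] → take A—E (14); add E.
The 4th edge added is B—C.

B-C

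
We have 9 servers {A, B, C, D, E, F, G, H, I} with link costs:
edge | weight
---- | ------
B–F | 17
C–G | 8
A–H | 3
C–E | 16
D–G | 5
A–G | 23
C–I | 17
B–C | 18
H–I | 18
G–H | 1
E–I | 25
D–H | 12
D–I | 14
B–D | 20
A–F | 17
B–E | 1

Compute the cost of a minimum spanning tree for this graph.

Kruskal: consider edges lightest-first.
B–E (1): add — endpoints in different components.
G–H (1): add — endpoints in different components.
A–H (3): add — endpoints in different components.
D–G (5): add — endpoints in different components.
C–G (8): add — endpoints in different components.
D–H (12): skip — D and H already connected.
D–I (14): add — endpoints in different components.
C–E (16): add — endpoints in different components.
A–F (17): add — endpoints in different components.
MST edges: B–E, G–H, A–H, D–G, C–G, D–I, C–E, A–F; total weight 1+1+3+5+8+14+16+17 = 65.

65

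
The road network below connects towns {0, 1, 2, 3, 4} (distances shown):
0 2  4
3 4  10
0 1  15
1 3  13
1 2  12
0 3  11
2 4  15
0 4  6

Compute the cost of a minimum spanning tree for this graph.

32

Prim, starting at 3.
Step 1: frontier [3 4 10, 0 3 11, 1 3 13] → take 3 4 (10); add 4.
Step 2: frontier [0 3 11, 1 3 13, 0 4 6, 2 4 15] → take 0 4 (6); add 0.
Step 3: frontier [0 2 4, 0 1 15, 1 3 13, 2 4 15] → take 0 2 (4); add 2.
Step 4: frontier [0 1 15, 1 2 12, 1 3 13] → take 1 2 (12); add 1.
MST edges: 3 4, 0 4, 0 2, 1 2; total weight 10+6+4+12 = 32.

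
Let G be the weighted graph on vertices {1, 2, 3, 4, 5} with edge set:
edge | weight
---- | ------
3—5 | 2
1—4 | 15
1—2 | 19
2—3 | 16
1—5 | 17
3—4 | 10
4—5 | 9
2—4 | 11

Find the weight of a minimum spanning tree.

Kruskal: consider edges lightest-first.
3—5 (2): add — endpoints in different components.
4—5 (9): add — endpoints in different components.
3—4 (10): skip — 3 and 4 already connected.
2—4 (11): add — endpoints in different components.
1—4 (15): add — endpoints in different components.
MST edges: 3—5, 4—5, 2—4, 1—4; total weight 2+9+11+15 = 37.

37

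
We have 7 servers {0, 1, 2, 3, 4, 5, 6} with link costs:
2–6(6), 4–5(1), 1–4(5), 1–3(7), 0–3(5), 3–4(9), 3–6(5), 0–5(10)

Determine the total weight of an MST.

Prim's algorithm from 5:
Step 1: frontier [4–5 1, 0–5 10] → take 4–5 (1); add 4.
Step 2: frontier [1–4 5, 3–4 9, 0–5 10] → take 1–4 (5); add 1.
Step 3: frontier [1–3 7, 3–4 9, 0–5 10] → take 1–3 (7); add 3.
Step 4: frontier [0–3 5, 3–6 5, 0–5 10] → take 0–3 (5); add 0.
Step 5: frontier [3–6 5] → take 3–6 (5); add 6.
Step 6: frontier [2–6 6] → take 2–6 (6); add 2.
MST edges: 4–5, 1–4, 1–3, 0–3, 3–6, 2–6; total weight 1+5+7+5+5+6 = 29.

29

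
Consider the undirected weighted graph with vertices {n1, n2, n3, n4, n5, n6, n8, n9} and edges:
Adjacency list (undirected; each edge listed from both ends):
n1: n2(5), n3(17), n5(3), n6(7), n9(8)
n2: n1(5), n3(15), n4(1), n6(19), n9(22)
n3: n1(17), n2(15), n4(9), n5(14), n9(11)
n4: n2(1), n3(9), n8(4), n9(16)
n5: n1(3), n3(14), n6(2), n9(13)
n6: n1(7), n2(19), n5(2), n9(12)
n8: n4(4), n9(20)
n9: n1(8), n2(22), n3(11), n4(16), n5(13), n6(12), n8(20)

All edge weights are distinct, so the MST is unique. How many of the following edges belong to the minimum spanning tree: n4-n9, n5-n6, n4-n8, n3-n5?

Kruskal: consider edges lightest-first.
n2-n4 (1): add — endpoints in different components.
n5-n6 (2): add — endpoints in different components.
n1-n5 (3): add — endpoints in different components.
n4-n8 (4): add — endpoints in different components.
n1-n2 (5): add — endpoints in different components.
n1-n6 (7): skip — n1 and n6 already connected.
n1-n9 (8): add — endpoints in different components.
n3-n4 (9): add — endpoints in different components.
MST edge set: {n2-n4, n5-n6, n1-n5, n4-n8, n1-n2, n1-n9, n3-n4}.
Of the listed edges, {n5-n6, n4-n8} are in the MST → 2.

2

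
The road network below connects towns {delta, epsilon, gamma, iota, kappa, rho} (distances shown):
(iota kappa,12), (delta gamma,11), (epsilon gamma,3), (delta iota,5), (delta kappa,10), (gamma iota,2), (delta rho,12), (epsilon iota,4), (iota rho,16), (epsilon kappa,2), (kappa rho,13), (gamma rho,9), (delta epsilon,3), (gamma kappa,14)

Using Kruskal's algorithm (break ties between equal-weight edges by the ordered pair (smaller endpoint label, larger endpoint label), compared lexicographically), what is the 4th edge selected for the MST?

epsilon-gamma

Sort edges by weight, then run Kruskal:
epsilon kappa (2): add. Components now {delta} {epsilon,kappa} {rho} {iota} {gamma}
gamma iota (2): add. Components now {delta} {epsilon,kappa} {rho} {gamma,iota}
delta epsilon (3): add. Components now {delta,epsilon,kappa} {rho} {gamma,iota}
epsilon gamma (3): add. Components now {delta,epsilon,gamma,iota,kappa} {rho}
epsilon iota (4): skip — epsilon and iota already connected.
delta iota (5): skip — delta and iota already connected.
gamma rho (9): add. Components now {delta,epsilon,gamma,iota,kappa,rho}
The 4th edge added is epsilon gamma.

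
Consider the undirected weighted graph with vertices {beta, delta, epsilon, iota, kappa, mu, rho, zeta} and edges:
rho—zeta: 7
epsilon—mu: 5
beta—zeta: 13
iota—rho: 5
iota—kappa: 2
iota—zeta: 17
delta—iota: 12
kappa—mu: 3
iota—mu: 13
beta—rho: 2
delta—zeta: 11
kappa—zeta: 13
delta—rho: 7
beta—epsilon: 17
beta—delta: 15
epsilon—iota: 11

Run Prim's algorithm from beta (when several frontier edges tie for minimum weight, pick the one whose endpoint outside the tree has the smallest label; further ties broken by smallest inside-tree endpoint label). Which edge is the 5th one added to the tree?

epsilon-mu

Prim, starting at beta.
Step 1: cheapest edge leaving the tree is beta—rho (2); add rho.
Step 2: cheapest edge leaving the tree is iota—rho (5); add iota.
Step 3: cheapest edge leaving the tree is iota—kappa (2); add kappa.
Step 4: cheapest edge leaving the tree is kappa—mu (3); add mu.
Step 5: cheapest edge leaving the tree is epsilon—mu (5); add epsilon.
Step 6: cheapest edge leaving the tree is delta—rho (7); add delta.
Step 7: cheapest edge leaving the tree is rho—zeta (7); add zeta.
The 5th edge added is epsilon—mu.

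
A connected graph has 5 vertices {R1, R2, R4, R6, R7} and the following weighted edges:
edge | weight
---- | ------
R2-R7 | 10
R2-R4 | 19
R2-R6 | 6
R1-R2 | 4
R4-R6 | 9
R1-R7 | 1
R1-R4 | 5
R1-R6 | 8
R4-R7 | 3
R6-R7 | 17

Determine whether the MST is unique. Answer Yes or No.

Kruskal: consider edges lightest-first.
R1-R7 (1): add. Components now {R4} {R1,R7} {R6} {R2}
R4-R7 (3): add. Components now {R1,R4,R7} {R6} {R2}
R1-R2 (4): add. Components now {R1,R2,R4,R7} {R6}
R1-R4 (5): skip — R4 and R1 already connected.
R2-R6 (6): add. Components now {R1,R2,R4,R6,R7}
Every non-tree edge has weight strictly greater than the heaviest edge on the tree path between its endpoints, so the MST is unique.

Yes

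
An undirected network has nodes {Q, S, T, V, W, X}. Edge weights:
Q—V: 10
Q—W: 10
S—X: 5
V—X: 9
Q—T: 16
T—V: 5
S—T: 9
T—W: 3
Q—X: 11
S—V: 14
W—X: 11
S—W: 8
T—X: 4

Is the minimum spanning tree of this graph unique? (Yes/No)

No

Kruskal's algorithm — process edges by increasing weight (ties by edge label):
T—W (3): add — endpoints in different components.
T—X (4): add — endpoints in different components.
S—X (5): add — endpoints in different components.
T—V (5): add — endpoints in different components.
S—W (8): skip — S and W already connected.
S—T (9): skip — S and T already connected.
V—X (9): skip — V and X already connected.
Q—V (10): add — endpoints in different components.
Non-tree edge Q—W has weight 10, equal to the heaviest edge on its tree cycle — swapping gives another MST of the same weight. Not unique.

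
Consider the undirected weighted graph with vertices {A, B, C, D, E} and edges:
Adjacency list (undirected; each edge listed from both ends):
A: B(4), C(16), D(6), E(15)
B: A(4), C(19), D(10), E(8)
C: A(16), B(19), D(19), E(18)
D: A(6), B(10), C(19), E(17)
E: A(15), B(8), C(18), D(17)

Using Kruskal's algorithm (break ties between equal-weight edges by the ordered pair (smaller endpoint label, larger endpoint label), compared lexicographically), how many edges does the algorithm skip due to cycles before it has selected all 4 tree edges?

2

Kruskal: consider edges lightest-first.
A B (4): add. Components now {A,B} {C} {D} {E}
A D (6): add. Components now {A,B,D} {C} {E}
B E (8): add. Components now {A,B,D,E} {C}
B D (10): skip — B and D already connected.
A E (15): skip — A and E already connected.
A C (16): add. Components now {A,B,C,D,E}
Edges rejected before the tree was complete: 2.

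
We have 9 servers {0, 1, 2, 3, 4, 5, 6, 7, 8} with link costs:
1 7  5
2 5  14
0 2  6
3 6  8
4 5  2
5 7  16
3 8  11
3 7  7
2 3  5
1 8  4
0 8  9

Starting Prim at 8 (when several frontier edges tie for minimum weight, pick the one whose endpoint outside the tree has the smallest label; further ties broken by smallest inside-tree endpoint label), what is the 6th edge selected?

3-6

Prim's algorithm from 8:
Step 1: cheapest edge leaving the tree is 1 8 (4); add 1.
Step 2: cheapest edge leaving the tree is 1 7 (5); add 7.
Step 3: cheapest edge leaving the tree is 3 7 (7); add 3.
Step 4: cheapest edge leaving the tree is 2 3 (5); add 2.
Step 5: cheapest edge leaving the tree is 0 2 (6); add 0.
Step 6: cheapest edge leaving the tree is 3 6 (8); add 6.
Step 7: cheapest edge leaving the tree is 2 5 (14); add 5.
Step 8: cheapest edge leaving the tree is 4 5 (2); add 4.
The 6th edge added is 3 6.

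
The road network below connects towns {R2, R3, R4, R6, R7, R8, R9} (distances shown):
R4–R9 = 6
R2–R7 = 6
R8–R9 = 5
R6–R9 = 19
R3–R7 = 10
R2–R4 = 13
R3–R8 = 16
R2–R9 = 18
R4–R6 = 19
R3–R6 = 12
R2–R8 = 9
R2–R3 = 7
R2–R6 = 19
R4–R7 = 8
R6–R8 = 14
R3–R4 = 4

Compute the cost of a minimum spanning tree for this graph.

Prim, starting at R8.
Step 1: cheapest edge leaving the tree is R8–R9 (5); add R9.
Step 2: cheapest edge leaving the tree is R4–R9 (6); add R4.
Step 3: cheapest edge leaving the tree is R3–R4 (4); add R3.
Step 4: cheapest edge leaving the tree is R2–R3 (7); add R2.
Step 5: cheapest edge leaving the tree is R2–R7 (6); add R7.
Step 6: cheapest edge leaving the tree is R3–R6 (12); add R6.
MST edges: R8–R9, R4–R9, R3–R4, R2–R3, R2–R7, R3–R6; total weight 5+6+4+7+6+12 = 40.

40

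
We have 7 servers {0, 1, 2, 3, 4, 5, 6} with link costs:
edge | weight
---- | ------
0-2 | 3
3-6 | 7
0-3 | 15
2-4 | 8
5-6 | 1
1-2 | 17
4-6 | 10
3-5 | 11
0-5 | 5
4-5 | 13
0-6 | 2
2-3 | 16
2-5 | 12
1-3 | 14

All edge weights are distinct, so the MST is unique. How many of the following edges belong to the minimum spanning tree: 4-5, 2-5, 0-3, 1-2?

0

Kruskal: consider edges lightest-first.
5-6 (1): add — endpoints in different components.
0-6 (2): add — endpoints in different components.
0-2 (3): add — endpoints in different components.
0-5 (5): skip — 0 and 5 already connected.
3-6 (7): add — endpoints in different components.
2-4 (8): add — endpoints in different components.
4-6 (10): skip — 4 and 6 already connected.
3-5 (11): skip — 3 and 5 already connected.
2-5 (12): skip — 2 and 5 already connected.
4-5 (13): skip — 4 and 5 already connected.
1-3 (14): add — endpoints in different components.
MST edge set: {5-6, 0-6, 0-2, 3-6, 2-4, 1-3}.
Of the listed edges, {} are in the MST → 0.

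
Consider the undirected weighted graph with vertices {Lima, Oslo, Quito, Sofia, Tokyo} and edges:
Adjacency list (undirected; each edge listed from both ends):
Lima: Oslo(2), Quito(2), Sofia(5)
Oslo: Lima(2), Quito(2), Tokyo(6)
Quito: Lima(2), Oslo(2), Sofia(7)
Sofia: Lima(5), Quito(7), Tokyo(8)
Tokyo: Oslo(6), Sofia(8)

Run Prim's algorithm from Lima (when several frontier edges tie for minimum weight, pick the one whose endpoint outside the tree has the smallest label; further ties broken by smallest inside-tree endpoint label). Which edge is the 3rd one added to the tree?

Lima-Sofia

Prim, starting at Lima.
Step 1: cheapest edge leaving the tree is Lima Oslo (2); add Oslo.
Step 2: cheapest edge leaving the tree is Lima Quito (2); add Quito.
Step 3: cheapest edge leaving the tree is Lima Sofia (5); add Sofia.
Step 4: cheapest edge leaving the tree is Oslo Tokyo (6); add Tokyo.
The 3rd edge added is Lima Sofia.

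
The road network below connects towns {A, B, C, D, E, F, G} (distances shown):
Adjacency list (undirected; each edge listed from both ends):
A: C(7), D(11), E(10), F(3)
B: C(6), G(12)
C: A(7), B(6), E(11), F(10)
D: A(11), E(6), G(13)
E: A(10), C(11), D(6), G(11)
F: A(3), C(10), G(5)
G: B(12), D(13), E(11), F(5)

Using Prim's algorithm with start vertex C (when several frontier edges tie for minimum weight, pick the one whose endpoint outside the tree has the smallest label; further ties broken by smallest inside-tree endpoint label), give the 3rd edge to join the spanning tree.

A-F

Grow the tree from C using Prim:
Step 1: frontier [B—C 6, A—C 7, C—F 10, C—E 11] → take B—C (6); add B.
Step 2: frontier [B—G 12, A—C 7, C—F 10, C—E 11] → take A—C (7); add A.
Step 3: frontier [A—F 3, A—E 10, A—D 11, B—G 12, C—F 10, C—E 11] → take A—F (3); add F.
Step 4: frontier [A—E 10, A—D 11, B—G 12, C—E 11, F—G 5] → take F—G (5); add G.
Step 5: frontier [A—E 10, A—D 11, C—E 11, E—G 11, D—G 13] → take A—E (10); add E.
Step 6: frontier [A—D 11, D—E 6, D—G 13] → take D—E (6); add D.
The 3rd edge added is A—F.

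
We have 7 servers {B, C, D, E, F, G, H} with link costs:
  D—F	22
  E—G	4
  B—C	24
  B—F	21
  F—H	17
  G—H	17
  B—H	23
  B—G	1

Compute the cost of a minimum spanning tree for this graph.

Prim's algorithm from H:
Step 1: cheapest edge leaving the tree is F—H (17); add F.
Step 2: cheapest edge leaving the tree is G—H (17); add G.
Step 3: cheapest edge leaving the tree is B—G (1); add B.
Step 4: cheapest edge leaving the tree is E—G (4); add E.
Step 5: cheapest edge leaving the tree is D—F (22); add D.
Step 6: cheapest edge leaving the tree is B—C (24); add C.
MST edges: F—H, G—H, B—G, E—G, D—F, B—C; total weight 17+17+1+4+22+24 = 85.

85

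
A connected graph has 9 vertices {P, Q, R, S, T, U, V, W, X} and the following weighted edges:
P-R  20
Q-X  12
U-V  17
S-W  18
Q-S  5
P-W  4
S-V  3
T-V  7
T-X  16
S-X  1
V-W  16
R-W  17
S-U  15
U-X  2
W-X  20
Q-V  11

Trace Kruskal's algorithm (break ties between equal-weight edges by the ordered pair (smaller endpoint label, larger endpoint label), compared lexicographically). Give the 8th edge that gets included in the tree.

Sort edges by weight, then run Kruskal:
S-X (1): add — endpoints in different components.
U-X (2): add — endpoints in different components.
S-V (3): add — endpoints in different components.
P-W (4): add — endpoints in different components.
Q-S (5): add — endpoints in different components.
T-V (7): add — endpoints in different components.
Q-V (11): skip — Q and V already connected.
Q-X (12): skip — Q and X already connected.
S-U (15): skip — U and S already connected.
T-X (16): skip — T and X already connected.
V-W (16): add — endpoints in different components.
R-W (17): add — endpoints in different components.
The 8th edge added is R-W.

R-W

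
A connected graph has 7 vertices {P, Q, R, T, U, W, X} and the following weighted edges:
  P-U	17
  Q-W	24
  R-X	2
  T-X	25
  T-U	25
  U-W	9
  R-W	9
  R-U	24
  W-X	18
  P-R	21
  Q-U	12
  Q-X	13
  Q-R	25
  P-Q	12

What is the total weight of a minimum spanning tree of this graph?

Grow the tree from T using Prim:
Step 1: frontier [T-U 25, T-X 25] → take T-U (25); add U.
Step 2: frontier [T-X 25, U-W 9, Q-U 12, P-U 17, R-U 24] → take U-W (9); add W.
Step 3: frontier [T-X 25, Q-U 12, P-U 17, R-U 24, R-W 9, W-X 18, Q-W 24] → take R-W (9); add R.
Step 4: frontier [R-X 2, P-R 21, Q-R 25, T-X 25, Q-U 12, P-U 17, W-X 18, Q-W 24] → take R-X (2); add X.
Step 5: frontier [P-R 21, Q-R 25, Q-U 12, P-U 17, Q-W 24, Q-X 13] → take Q-U (12); add Q.
Step 6: frontier [P-Q 12, P-R 21, P-U 17] → take P-Q (12); add P.
MST edges: T-U, U-W, R-W, R-X, Q-U, P-Q; total weight 25+9+9+2+12+12 = 69.

69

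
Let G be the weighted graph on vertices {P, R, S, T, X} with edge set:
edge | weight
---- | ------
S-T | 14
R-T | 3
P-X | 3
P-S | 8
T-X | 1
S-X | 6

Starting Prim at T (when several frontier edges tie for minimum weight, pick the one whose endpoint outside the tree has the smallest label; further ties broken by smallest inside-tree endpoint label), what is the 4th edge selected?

S-X

Prim's algorithm from T:
Step 1: frontier [T-X 1, R-T 3, S-T 14] → take T-X (1); add X.
Step 2: frontier [R-T 3, S-T 14, P-X 3, S-X 6] → take P-X (3); add P.
Step 3: frontier [P-S 8, R-T 3, S-T 14, S-X 6] → take R-T (3); add R.
Step 4: frontier [P-S 8, S-T 14, S-X 6] → take S-X (6); add S.
The 4th edge added is S-X.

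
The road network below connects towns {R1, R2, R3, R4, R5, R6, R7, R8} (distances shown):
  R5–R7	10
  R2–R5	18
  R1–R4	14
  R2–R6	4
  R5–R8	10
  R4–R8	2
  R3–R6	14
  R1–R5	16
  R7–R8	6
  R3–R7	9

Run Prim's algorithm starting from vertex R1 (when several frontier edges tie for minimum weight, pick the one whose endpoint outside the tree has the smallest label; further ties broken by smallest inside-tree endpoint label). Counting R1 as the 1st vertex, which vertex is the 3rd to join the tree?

Prim, starting at R1.
Step 1: frontier [R1–R4 14, R1–R5 16] → take R1–R4 (14); add R4.
Step 2: frontier [R1–R5 16, R4–R8 2] → take R4–R8 (2); add R8.
Step 3: frontier [R1–R5 16, R7–R8 6, R5–R8 10] → take R7–R8 (6); add R7.
Step 4: frontier [R1–R5 16, R3–R7 9, R5–R7 10, R5–R8 10] → take R3–R7 (9); add R3.
Step 5: frontier [R1–R5 16, R3–R6 14, R5–R7 10, R5–R8 10] → take R5–R7 (10); add R5.
Step 6: frontier [R3–R6 14, R2–R5 18] → take R3–R6 (14); add R6.
Step 7: frontier [R2–R5 18, R2–R6 4] → take R2–R6 (4); add R2.
Vertex order: R1, R4, R8, R7, R3, R5, R6, R2. The 3rd vertex is R8.

R8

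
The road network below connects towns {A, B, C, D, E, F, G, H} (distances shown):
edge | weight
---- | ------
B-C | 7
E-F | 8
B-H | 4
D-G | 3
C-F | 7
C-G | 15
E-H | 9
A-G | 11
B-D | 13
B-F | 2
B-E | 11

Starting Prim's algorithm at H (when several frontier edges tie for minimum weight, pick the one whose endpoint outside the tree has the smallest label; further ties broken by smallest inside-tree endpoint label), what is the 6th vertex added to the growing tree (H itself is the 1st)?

Grow the tree from H using Prim:
Step 1: frontier [B-H 4, E-H 9] → take B-H (4); add B.
Step 2: frontier [B-F 2, B-C 7, B-E 11, B-D 13, E-H 9] → take B-F (2); add F.
Step 3: frontier [B-C 7, B-E 11, B-D 13, C-F 7, E-F 8, E-H 9] → take B-C (7); add C.
Step 4: frontier [B-E 11, B-D 13, C-G 15, E-F 8, E-H 9] → take E-F (8); add E.
Step 5: frontier [B-D 13, C-G 15] → take B-D (13); add D.
Step 6: frontier [C-G 15, D-G 3] → take D-G (3); add G.
Step 7: frontier [A-G 11] → take A-G (11); add A.
Vertex order: H, B, F, C, E, D, G, A. The 6th vertex is D.

D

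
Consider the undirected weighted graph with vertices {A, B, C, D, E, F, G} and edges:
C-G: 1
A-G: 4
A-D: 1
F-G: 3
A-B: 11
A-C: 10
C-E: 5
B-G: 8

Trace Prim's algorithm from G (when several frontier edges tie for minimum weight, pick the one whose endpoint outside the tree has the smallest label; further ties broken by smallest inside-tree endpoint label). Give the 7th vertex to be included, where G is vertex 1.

B

Grow the tree from G using Prim:
Step 1: frontier [C-G 1, F-G 3, A-G 4, B-G 8] → take C-G (1); add C.
Step 2: frontier [C-E 5, A-C 10, F-G 3, A-G 4, B-G 8] → take F-G (3); add F.
Step 3: frontier [C-E 5, A-C 10, A-G 4, B-G 8] → take A-G (4); add A.
Step 4: frontier [A-D 1, A-B 11, C-E 5, B-G 8] → take A-D (1); add D.
Step 5: frontier [A-B 11, C-E 5, B-G 8] → take C-E (5); add E.
Step 6: frontier [A-B 11, B-G 8] → take B-G (8); add B.
Vertex order: G, C, F, A, D, E, B. The 7th vertex is B.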